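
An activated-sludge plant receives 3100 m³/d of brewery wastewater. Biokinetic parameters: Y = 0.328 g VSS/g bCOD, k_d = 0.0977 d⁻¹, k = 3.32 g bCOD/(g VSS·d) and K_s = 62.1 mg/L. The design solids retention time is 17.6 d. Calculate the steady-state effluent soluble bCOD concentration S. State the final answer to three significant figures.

S ≈ 10.3 mg/L

Effluent substrate depends only on kinetics and SRT: S = K_s(1 + k_d θ_c) / [θ_c(Yk − k_d) − 1] = 62.1 × (1 + 0.0977 × 17.6) / [17.6 × (0.328 × 3.32 − 0.0977) − 1] = 168.9 / 16.45 = 10.27 mg/L.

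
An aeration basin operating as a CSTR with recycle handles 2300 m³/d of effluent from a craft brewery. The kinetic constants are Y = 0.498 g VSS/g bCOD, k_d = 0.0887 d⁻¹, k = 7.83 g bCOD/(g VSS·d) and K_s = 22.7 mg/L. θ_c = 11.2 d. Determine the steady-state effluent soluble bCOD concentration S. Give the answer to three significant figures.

Effluent substrate depends only on kinetics and SRT: S = K_s(1 + k_d θ_c) / [θ_c(Yk − k_d) − 1] = 22.7 × (1 + 0.0887 × 11.2) / [11.2 × (0.498 × 7.83 − 0.0887) − 1] = 45.25 / 41.68 = 1.086 mg/L.

S ≈ 1.09 mg/L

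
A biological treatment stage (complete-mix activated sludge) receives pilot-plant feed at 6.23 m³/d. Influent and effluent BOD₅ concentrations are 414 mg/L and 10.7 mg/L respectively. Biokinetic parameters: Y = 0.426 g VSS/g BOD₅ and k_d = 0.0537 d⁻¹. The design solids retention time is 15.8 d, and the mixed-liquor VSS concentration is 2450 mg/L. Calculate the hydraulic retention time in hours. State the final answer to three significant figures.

τ ≈ 14.4 h

Steady-state biomass mass balance: V·X·(1 + k_d·θ_c) = Y·Q·(S₀ − S)·θ_c, so V = 0.426 × 6.23 × (414 − 10.7) × 15.8 / [2450 × (1 + 0.0537 × 15.8)] = 1.69×10^4 / 4529 = 3.734 m³.
τ = V/Q = 3.734/6.23 = 0.5994 d, or 14.39 h.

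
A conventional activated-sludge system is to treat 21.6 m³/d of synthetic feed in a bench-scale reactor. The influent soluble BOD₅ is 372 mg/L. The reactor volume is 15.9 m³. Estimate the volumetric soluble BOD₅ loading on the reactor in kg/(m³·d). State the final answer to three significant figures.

L_v ≈ 0.505 kg soluble BOD₅/(m³·d)

Volumetric loading L_v = Q·S₀ / V = 21.6 × 372 g/m³ / 15.90 m³ = 505.4 g/(m³·d) = 0.5054 kg soluble BOD₅/(m³·d).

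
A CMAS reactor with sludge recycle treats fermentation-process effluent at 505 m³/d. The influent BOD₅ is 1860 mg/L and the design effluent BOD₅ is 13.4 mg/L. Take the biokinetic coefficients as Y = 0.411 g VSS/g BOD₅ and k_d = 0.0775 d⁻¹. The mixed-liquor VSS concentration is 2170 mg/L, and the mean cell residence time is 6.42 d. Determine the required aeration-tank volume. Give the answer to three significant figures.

V ≈ 757 m³

Steady-state biomass mass balance: V·X·(1 + k_d·θ_c) = Y·Q·(S₀ − S)·θ_c, so V = 0.411 × 505 × (1860 − 13.4) × 6.42 / [2170 × (1 + 0.0775 × 6.42)] = 2.46×10^6 / 3250 = 757.2 m³.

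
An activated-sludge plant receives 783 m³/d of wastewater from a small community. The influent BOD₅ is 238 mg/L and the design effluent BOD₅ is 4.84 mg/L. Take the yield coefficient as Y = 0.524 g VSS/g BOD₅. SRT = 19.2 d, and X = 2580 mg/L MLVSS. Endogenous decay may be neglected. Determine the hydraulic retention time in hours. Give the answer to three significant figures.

With k_d = 0 the design equation reduces to V = Y Q (S₀−S) θ_c / X = 0.524 × 783 × (238 − 4.84) × 19.2 / 2580 = 711.9 m³.
Hydraulic retention time τ = V/Q = 711.9 / 783 = 0.9092 d = 21.82 h.

τ ≈ 21.8 h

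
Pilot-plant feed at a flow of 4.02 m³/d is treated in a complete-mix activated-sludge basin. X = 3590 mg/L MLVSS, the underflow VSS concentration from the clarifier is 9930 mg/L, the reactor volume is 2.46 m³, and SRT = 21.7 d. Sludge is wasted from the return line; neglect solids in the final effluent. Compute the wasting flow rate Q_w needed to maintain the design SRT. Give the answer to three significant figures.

Q_w ≈ 0.0410 m³/d

Wasting from the return line (neglecting effluent solids): Q_w = V·X / (θ_c·X_r) = 2.460 × 3590 / (21.7 × 9930) = 0.04098 m³/d.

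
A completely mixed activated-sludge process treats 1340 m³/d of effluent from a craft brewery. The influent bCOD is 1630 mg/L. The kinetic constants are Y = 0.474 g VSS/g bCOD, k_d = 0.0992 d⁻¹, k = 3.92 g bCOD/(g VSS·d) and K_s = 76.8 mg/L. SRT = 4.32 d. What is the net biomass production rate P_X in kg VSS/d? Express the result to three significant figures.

For a completely mixed reactor with recycle the Lawrence–McCarty relation gives S = K_s·(1 + k_d·θ_c) / [θ_c·(Y·k − k_d) − 1] = 76.8 × (1 + 0.0992 × 4.32) / [4.32 × (0.474 × 3.92 − 0.0992) − 1] = 109.7 / 6.598 = 16.63 mg/L.
The observed yield is Y_obs = Y/(1 + k_d·θ_c) = 0.474 / (1 + 0.0992 × 4.32) = 0.474 / 1.429 = 0.3318 g VSS per g bCOD removed.
Q·(S₀ − S) = 1340 × (1630 − 16.6) × 10⁻³ = 2162 kg/d removed.
P_X = Y_obs · Q(S₀ − S) = 0.3318 × 2162 = 717.4 kg VSS/d.

P_X ≈ 717 kg VSS/d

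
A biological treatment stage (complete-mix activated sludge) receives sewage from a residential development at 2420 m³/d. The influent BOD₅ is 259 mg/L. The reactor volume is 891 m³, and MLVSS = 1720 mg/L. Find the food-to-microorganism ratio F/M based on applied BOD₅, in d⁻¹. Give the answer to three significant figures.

F/M ≈ 0.409 d⁻¹

F/M = applied load / biomass = Q·S₀/(V·X) = 2420 × 259 / (891.0 × 1720) = 0.4090 d⁻¹.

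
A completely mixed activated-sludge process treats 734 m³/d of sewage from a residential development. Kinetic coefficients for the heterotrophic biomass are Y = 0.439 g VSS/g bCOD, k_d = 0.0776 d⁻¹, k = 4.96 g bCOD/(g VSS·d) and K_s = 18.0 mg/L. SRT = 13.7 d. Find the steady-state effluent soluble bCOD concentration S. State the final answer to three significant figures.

From the Monod/SRT balance for a CMAS, S = K_s·(1+k_d θ_c)/[θ_c·(Y k − k_d) − 1] = 18.0 × (1 + 0.0776 × 13.7) / [13.7 × (0.439 × 4.96 − 0.0776) − 1] = 37.14 / 27.77 = 1.337 mg/L.

S ≈ 1.34 mg/L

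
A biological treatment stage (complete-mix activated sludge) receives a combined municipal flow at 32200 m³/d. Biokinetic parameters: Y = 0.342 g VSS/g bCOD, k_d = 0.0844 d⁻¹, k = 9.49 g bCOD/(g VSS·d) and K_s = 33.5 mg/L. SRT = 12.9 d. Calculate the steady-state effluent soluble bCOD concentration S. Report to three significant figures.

S ≈ 1.76 mg/L

Effluent substrate depends only on kinetics and SRT: S = K_s(1 + k_d θ_c) / [θ_c(Yk − k_d) − 1] = 33.5 × (1 + 0.0844 × 12.9) / [12.9 × (0.342 × 9.49 − 0.0844) − 1] = 69.97 / 39.78 = 1.759 mg/L.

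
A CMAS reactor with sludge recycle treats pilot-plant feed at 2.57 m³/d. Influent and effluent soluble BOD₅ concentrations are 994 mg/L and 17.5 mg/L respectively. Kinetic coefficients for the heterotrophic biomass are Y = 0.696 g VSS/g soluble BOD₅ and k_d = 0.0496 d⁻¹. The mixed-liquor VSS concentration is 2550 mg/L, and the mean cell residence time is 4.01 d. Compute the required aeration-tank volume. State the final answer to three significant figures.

V ≈ 2.29 m³

Steady-state biomass mass balance: V·X·(1 + k_d·θ_c) = Y·Q·(S₀ − S)·θ_c, so V = 0.696 × 2.57 × (994 − 17.5) × 4.01 / [2550 × (1 + 0.0496 × 4.01)] = 7×10^3 / 3057 = 2.291 m³.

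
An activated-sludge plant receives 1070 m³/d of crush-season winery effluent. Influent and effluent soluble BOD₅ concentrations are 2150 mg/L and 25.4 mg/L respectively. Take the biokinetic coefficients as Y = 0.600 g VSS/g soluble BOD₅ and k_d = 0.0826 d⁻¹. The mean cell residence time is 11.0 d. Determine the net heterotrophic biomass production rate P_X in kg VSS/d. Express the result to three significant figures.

P_X ≈ 715 kg VSS/d

The observed yield is Y_obs = Y/(1 + k_d·θ_c) = 0.600 / (1 + 0.0826 × 11.0) = 0.600 / 1.909 = 0.3144 g VSS per g soluble BOD₅ removed.
ΔS = 2150 − 25.4 = 2125 mg/L, so the substrate removal rate is 1070 × 2125/1000 = 2273 kg soluble BOD₅/d.
P_X = Y_obs · Q(S₀ − S) = 0.3144 × 2273 = 714.7 kg VSS/d.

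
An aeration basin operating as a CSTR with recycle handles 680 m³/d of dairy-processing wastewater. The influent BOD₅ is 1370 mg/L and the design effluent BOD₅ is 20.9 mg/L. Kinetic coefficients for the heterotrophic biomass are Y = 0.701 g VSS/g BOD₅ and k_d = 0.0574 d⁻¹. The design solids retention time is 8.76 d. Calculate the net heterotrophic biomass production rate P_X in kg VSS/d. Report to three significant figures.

The observed yield is Y_obs = Y/(1 + k_d·θ_c) = 0.701 / (1 + 0.0574 × 8.76) = 0.701 / 1.503 = 0.4665 g VSS per g BOD₅ removed.
Substrate removed = Q·(S₀ − S) = 680 m³/d × (1370 − 20.9) g/m³ = 9.17×10^5 g/d = 917.4 kg/d.
P_X = Y_obs · Q(S₀ − S) = 0.4665 × 917.4 = 427.9 kg VSS/d.

P_X ≈ 428 kg VSS/d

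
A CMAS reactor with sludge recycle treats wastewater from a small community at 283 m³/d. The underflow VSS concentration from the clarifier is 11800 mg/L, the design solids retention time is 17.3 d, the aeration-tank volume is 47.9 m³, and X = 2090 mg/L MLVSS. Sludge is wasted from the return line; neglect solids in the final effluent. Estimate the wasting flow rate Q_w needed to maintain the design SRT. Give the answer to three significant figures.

θ_c = V·X/(Q_w·X_r) when wasting from the recycle, so Q_w = V·X/(θ_c·X_r) = 47.90 × 2090 / (17.3 × 11800) = 0.4904 m³/d.

Q_w ≈ 0.490 m³/d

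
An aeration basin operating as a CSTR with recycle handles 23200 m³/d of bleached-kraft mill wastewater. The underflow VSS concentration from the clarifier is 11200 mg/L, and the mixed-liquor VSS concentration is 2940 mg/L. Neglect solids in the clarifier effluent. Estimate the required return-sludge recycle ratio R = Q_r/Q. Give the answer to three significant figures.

R = Q_r/Q = X/(X_r − X) = 2940 / (11200 − 2940) = 0.3559.

R ≈ 0.356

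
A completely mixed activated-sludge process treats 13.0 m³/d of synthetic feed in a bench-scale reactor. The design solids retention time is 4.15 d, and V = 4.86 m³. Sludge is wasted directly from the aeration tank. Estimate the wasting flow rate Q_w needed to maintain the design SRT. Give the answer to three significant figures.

Q_w ≈ 1.17 m³/d

Wasting from the aeration tank: Q_w = V / θ_c = 4.860 / 4.15 = 1.171 m³/d.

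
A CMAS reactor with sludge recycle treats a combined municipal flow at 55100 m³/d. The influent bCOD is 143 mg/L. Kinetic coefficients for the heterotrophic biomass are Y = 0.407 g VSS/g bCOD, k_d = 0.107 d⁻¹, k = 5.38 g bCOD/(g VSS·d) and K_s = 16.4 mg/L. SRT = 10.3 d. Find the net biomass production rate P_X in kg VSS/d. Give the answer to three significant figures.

P_X ≈ 1510 kg VSS/d

From the Monod/SRT balance for a CMAS, S = K_s·(1+k_d θ_c)/[θ_c·(Y k − k_d) − 1] = 16.4 × (1 + 0.107 × 10.3) / [10.3 × (0.407 × 5.38 − 0.107) − 1] = 34.47 / 20.45 = 1.686 mg/L.
The observed yield is Y_obs = Y/(1 + k_d·θ_c) = 0.407 / (1 + 0.107 × 10.3) = 0.407 / 2.102 = 0.1936 g VSS per g bCOD removed.
ΔS = 143 − 1.69 = 141.3 mg/L, so the substrate removal rate is 55100 × 141.3/1000 = 7786 kg bCOD/d.
Biomass produced: P_X = Y_obs·Q·ΔS = 0.1936 × 7786 ≈ 1508 kg VSS/d.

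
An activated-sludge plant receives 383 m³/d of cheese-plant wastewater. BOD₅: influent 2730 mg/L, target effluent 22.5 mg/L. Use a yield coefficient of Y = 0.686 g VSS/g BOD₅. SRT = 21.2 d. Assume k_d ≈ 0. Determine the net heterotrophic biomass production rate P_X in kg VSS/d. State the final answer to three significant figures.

P_X ≈ 711 kg VSS/d

Since k_d ≈ 0, Y_obs = Y = 0.686 g VSS/g BOD₅.
Substrate removed = Q·(S₀ − S) = 383 m³/d × (2730 − 22.5) g/m³ = 1.04×10^6 g/d = 1037 kg/d.
So the net sludge growth is P_X = 0.6860 × 1037 = 711.4 kg VSS/d.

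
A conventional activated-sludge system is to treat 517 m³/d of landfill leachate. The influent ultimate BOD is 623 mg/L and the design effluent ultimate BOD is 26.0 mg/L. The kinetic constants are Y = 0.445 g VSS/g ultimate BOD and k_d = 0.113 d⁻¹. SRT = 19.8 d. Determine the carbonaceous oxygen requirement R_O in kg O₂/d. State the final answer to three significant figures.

Correct the yield for decay: Y_obs = Y/(1 + k_d θ_c) = 0.445 / (1 + 0.113 × 19.8) = 0.445 / 3.237 = 0.1375.
ΔS = 623 − 26.0 = 597.0 mg/L, so the substrate removal rate is 517 × 597.0/1000 = 308.6 kg ultimate BOD/d.
P_X = Y_obs·Q·(S₀ − S) = 0.1375 × 308.6 = 42.43 kg VSS/d.
R_O = Q·(S₀ − S) − 1.42·P_X = 308.6 − 1.42 × 42.43 = 248.4 kg O₂/d.

R_O ≈ 248 kg O₂/d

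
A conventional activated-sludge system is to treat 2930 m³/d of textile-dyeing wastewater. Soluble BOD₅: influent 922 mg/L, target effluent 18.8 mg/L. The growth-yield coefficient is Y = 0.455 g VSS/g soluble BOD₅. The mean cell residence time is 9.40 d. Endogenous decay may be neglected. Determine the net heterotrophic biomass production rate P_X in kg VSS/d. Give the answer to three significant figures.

Since k_d ≈ 0, Y_obs = Y = 0.455 g VSS/g soluble BOD₅.
ΔS = 922 − 18.8 = 903.2 mg/L, so the substrate removal rate is 2930 × 903.2/1000 = 2646 kg soluble BOD₅/d.
Biomass produced: P_X = Y_obs·Q·ΔS = 0.4550 × 2646 ≈ 1204 kg VSS/d.

P_X ≈ 1200 kg VSS/d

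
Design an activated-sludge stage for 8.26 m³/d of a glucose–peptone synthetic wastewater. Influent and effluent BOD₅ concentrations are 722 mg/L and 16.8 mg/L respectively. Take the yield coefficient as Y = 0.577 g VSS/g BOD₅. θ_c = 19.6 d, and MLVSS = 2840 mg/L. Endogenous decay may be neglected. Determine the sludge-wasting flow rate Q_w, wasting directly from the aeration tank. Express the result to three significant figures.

Q_w ≈ 1.18 m³/d

With k_d = 0 the design equation reduces to V = Y Q (S₀−S) θ_c / X = 0.577 × 8.26 × (722 − 16.8) × 19.6 / 2840 = 23.20 m³.
For wasting at MLVSS concentration, Q_w = V/θ_c = 23.20/19.6 = 1.183 m³/d.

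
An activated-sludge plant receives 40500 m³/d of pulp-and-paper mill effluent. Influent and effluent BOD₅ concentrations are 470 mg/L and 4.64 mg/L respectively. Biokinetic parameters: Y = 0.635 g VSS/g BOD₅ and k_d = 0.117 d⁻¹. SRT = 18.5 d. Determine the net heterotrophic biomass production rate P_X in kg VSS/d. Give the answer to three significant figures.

P_X ≈ 3780 kg VSS/d

Y_obs = Y / (1 + k_d θ_c) = 0.635 / (1 + 0.117 × 18.5) = 0.635 / 3.165 = 0.2007.
ΔS = 470 − 4.64 = 465.4 mg/L, so the substrate removal rate is 40500 × 465.4/1000 = 18847 kg BOD₅/d.
Biomass produced: P_X = Y_obs·Q·ΔS = 0.2007 × 18847 ≈ 3782 kg VSS/d.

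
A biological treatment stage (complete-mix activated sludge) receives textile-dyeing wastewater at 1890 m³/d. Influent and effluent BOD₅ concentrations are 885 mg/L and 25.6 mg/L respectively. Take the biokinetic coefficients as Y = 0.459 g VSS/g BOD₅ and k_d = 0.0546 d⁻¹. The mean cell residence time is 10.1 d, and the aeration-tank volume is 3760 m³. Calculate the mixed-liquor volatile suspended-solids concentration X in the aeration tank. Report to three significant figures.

X = Y·Q·ΔS·θ_c / [V·(1 + k_d θ_c)] = 0.459 × 1890 × (885 − 25.6) × 10.1 / [3760 × (1 + 0.0546 × 10.1)] = 1291 mg/L.

X ≈ 1290 mg/L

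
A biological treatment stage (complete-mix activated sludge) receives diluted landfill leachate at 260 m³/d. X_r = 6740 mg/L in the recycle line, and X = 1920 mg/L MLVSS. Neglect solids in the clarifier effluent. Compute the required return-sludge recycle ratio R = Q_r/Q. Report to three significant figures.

R ≈ 0.398

Solids balance on the clarifier gives (1+R)X = R·X_r, so R = X/(X_r − X) = 1920 / (6740 − 1920) = 0.3983.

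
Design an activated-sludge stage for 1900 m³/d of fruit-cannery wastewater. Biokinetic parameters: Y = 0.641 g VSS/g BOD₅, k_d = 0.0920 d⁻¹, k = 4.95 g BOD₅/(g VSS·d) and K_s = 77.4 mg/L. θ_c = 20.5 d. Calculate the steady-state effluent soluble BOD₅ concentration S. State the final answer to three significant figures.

For a completely mixed reactor with recycle the Lawrence–McCarty relation gives S = K_s·(1 + k_d·θ_c) / [θ_c·(Y·k − k_d) − 1] = 77.4 × (1 + 0.0920 × 20.5) / [20.5 × (0.641 × 4.95 − 0.0920) − 1] = 223.4 / 62.16 = 3.594 mg/L.

S ≈ 3.59 mg/L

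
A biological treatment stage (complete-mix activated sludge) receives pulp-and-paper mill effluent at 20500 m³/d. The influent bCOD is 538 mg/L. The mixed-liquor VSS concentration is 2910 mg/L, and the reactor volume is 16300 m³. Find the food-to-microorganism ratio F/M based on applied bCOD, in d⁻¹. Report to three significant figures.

F/M ≈ 0.233 d⁻¹

F/M = Q·S₀ / (V·X) = 20500 × 538 / (16300 × 2910) = 0.2325 g bCOD·(g VSS·d)⁻¹.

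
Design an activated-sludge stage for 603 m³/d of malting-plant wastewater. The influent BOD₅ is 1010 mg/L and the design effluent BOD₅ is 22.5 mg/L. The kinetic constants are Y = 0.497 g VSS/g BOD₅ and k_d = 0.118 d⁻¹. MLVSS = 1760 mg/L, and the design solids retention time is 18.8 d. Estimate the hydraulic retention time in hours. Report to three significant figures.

From the SRT design equation V = Y Q (S₀−S) θ_c / [X (1 + k_d θ_c)] = 0.497 × 603 × (1010 − 22.5) × 18.8 / [1760 × (1 + 0.118 × 18.8)] = 5.56×10^6 / 5664 = 982.2 m³.
τ = V/Q = 982.2/603 = 1.629 d, or 39.09 h.

τ ≈ 39.1 h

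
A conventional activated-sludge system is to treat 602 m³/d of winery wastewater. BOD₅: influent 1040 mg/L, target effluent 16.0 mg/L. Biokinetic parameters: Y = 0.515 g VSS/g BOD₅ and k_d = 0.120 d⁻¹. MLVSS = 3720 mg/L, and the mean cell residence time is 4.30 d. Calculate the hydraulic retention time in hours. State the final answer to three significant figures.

Steady-state biomass mass balance: V·X·(1 + k_d·θ_c) = Y·Q·(S₀ − S)·θ_c, so V = 0.515 × 602 × (1040 − 16.0) × 4.30 / [3720 × (1 + 0.120 × 4.30)] = 1.37×10^6 / 5640 = 242.1 m³.
HRT = V/Q = 242.1 m³ / 602 m³·d⁻¹ = 0.4021 d × 24 = 9.650 h.

τ ≈ 9.65 h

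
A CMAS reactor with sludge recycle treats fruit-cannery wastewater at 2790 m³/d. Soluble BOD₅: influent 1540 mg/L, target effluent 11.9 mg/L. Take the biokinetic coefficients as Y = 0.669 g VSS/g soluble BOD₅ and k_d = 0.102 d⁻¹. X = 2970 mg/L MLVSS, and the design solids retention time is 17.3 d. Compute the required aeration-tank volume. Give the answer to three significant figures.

From the SRT design equation V = Y Q (S₀−S) θ_c / [X (1 + k_d θ_c)] = 0.669 × 2790 × (1540 − 11.9) × 17.3 / [2970 × (1 + 0.102 × 17.3)] = 4.93×10^7 / 8211 = 6010 m³.

V ≈ 6010 m³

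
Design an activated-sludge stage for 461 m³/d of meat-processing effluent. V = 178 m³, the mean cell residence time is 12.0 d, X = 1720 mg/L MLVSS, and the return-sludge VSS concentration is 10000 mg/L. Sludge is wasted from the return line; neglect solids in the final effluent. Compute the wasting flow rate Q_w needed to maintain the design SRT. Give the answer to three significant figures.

Wasting from the return line (neglecting effluent solids): Q_w = V·X / (θ_c·X_r) = 178.0 × 1720 / (12.0 × 10000) = 2.551 m³/d.

Q_w ≈ 2.55 m³/d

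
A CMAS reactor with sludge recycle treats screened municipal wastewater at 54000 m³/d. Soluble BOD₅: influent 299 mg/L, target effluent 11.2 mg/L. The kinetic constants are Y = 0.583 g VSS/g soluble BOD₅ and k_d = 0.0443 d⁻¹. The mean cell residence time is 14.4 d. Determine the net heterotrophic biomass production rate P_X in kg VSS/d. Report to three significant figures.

Observed yield with endogenous decay: Y_obs = Y / (1 + k_d·θ_c) = 0.583 / (1 + 0.0443 × 14.4) = 0.583 / 1.638 = 0.3559 g VSS/g soluble BOD₅.
ΔS = 299 − 11.2 = 287.8 mg/L, so the substrate removal rate is 54000 × 287.8/1000 = 15541 kg soluble BOD₅/d.
Net biomass production P_X = Y_obs × Q·(S₀ − S) = 0.3559 × 15541 = 5532 kg VSS/d.

P_X ≈ 5530 kg VSS/d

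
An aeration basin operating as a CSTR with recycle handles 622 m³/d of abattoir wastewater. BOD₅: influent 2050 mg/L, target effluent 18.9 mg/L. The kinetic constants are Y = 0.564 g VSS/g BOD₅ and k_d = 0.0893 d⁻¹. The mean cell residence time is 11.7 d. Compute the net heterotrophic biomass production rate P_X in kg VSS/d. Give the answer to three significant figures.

Y_obs = Y / (1 + k_d θ_c) = 0.564 / (1 + 0.0893 × 11.7) = 0.564 / 2.045 = 0.2758.
Q·(S₀ − S) = 622 × (2050 − 18.9) × 10⁻³ = 1263 kg/d removed.
Biomass produced: P_X = Y_obs·Q·ΔS = 0.2758 × 1263 ≈ 348.5 kg VSS/d.

P_X ≈ 348 kg VSS/d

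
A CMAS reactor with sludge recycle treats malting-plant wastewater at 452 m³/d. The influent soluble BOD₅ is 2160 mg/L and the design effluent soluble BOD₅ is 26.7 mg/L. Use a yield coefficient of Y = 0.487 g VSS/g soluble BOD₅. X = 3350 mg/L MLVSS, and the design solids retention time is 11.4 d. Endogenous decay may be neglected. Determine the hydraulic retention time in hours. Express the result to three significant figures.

V·X = Y·Q·ΔS·θ_c gives V = 0.487 × 452 × (2160 − 26.7) × 11.4 / 3350 = 1598 m³.
Hydraulic retention time τ = V/Q = 1598 / 452 = 3.535 d = 84.85 h.

τ ≈ 84.9 h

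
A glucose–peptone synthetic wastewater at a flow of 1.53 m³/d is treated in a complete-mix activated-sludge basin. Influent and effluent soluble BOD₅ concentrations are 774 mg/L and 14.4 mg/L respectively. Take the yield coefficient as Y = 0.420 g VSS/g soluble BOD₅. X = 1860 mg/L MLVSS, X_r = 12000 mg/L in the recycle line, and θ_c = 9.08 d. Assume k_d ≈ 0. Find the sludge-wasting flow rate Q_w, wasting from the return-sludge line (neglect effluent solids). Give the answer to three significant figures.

Q_w ≈ 0.0407 m³/d

With k_d = 0 the design equation reduces to V = Y Q (S₀−S) θ_c / X = 0.420 × 1.53 × (774 − 14.4) × 9.08 / 1860 = 2.383 m³.
Wasting from the return line (neglecting effluent solids): Q_w = V·X / (θ_c·X_r) = 2.383 × 1860 / (9.08 × 12000) = 0.04068 m³/d.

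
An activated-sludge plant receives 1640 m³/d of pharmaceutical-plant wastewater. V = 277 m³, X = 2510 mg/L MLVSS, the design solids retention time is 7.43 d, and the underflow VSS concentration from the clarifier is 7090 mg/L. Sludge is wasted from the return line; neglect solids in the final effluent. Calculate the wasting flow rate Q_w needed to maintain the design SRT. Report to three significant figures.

θ_c = V·X/(Q_w·X_r) when wasting from the recycle, so Q_w = V·X/(θ_c·X_r) = 277.0 × 2510 / (7.43 × 7090) = 13.20 m³/d.

Q_w ≈ 13.2 m³/d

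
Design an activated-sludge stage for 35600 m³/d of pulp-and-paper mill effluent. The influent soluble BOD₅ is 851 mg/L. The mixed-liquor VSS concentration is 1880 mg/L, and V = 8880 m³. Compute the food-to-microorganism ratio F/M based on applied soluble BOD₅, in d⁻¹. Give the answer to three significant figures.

F/M ≈ 1.81 d⁻¹

F/M = Q·S₀ / (V·X) = 35600 × 851 / (8880 × 1880) = 1.815 g soluble BOD₅·(g VSS·d)⁻¹.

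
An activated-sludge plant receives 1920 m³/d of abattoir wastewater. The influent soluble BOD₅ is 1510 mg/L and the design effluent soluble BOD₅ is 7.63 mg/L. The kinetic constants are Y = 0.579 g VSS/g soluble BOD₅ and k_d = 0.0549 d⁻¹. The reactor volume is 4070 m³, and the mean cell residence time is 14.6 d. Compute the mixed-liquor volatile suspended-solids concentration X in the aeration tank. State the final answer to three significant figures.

From V·X·(1 + k_d·θ_c) = Y·Q·(S₀ − S)·θ_c: X = 0.579 × 1920 × (1510 − 7.63) × 14.6 / [4070 × (1 + 0.0549 × 14.6)] = 3326 mg/L.

X ≈ 3330 mg/L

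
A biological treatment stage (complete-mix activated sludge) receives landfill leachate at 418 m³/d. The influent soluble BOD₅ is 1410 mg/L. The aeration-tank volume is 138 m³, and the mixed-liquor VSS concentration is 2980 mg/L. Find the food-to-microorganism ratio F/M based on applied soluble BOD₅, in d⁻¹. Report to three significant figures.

F/M ≈ 1.43 d⁻¹

Food-to-microorganism ratio F/M = Q S₀ / (V X) = 418 × 1410 / (138.0 × 2980) = 1.433 d⁻¹.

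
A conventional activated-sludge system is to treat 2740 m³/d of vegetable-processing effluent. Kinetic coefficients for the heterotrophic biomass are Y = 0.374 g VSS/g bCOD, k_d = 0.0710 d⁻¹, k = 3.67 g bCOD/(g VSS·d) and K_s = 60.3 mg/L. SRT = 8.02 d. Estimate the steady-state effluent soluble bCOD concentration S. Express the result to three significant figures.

S ≈ 10.0 mg/L

Effluent substrate depends only on kinetics and SRT: S = K_s(1 + k_d θ_c) / [θ_c(Yk − k_d) − 1] = 60.3 × (1 + 0.0710 × 8.02) / [8.02 × (0.374 × 3.67 − 0.0710) − 1] = 94.64 / 9.439 = 10.03 mg/L.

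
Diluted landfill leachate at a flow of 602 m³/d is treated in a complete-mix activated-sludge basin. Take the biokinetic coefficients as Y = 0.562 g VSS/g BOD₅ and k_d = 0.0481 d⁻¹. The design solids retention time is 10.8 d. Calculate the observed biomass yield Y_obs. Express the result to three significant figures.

Y_obs = Y / (1 + k_d θ_c) = 0.562 / (1 + 0.0481 × 10.8) = 0.562 / 1.519 = 0.3699.

Y_obs ≈ 0.370 g VSS/g BOD₅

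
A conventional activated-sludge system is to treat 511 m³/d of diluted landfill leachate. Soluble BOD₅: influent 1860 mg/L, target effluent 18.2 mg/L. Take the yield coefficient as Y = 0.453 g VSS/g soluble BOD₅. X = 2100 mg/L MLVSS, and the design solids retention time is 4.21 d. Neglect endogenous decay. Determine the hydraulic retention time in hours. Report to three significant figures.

τ ≈ 40.1 h

V·X = Y·Q·ΔS·θ_c gives V = 0.453 × 511 × (1860 − 18.2) × 4.21 / 2100 = 854.7 m³.
Hydraulic retention time τ = V/Q = 854.7 / 511 = 1.673 d = 40.14 h.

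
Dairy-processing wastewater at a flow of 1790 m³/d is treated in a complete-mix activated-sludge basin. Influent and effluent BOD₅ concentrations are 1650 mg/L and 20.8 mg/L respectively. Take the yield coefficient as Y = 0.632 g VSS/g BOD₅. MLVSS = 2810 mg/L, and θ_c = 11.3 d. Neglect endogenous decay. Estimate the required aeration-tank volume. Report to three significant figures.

With k_d = 0 the design equation reduces to V = Y Q (S₀−S) θ_c / X = 0.632 × 1790 × (1650 − 20.8) × 11.3 / 2810 = 7412 m³.

V ≈ 7410 m³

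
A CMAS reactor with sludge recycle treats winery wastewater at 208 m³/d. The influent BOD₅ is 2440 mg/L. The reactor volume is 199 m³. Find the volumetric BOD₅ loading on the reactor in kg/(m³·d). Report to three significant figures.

Applied BOD₅ load per unit volume = Q·S₀/V = (208 × 2440/1000)/199.0 = 2.550 kg BOD₅·m⁻³·d⁻¹.

L_v ≈ 2.55 kg BOD₅/(m³·d)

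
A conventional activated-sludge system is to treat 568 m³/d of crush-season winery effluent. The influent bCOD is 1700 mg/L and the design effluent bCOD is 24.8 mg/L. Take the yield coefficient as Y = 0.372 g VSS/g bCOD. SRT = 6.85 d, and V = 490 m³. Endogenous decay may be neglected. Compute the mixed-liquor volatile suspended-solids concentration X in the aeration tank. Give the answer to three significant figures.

X ≈ 4950 mg/L

From V·X = Y·Q·(S₀ − S)·θ_c (decay neglected): X = 0.372 × 568 × (1700 − 24.8) × 6.85 / 490 = 4948 mg/L.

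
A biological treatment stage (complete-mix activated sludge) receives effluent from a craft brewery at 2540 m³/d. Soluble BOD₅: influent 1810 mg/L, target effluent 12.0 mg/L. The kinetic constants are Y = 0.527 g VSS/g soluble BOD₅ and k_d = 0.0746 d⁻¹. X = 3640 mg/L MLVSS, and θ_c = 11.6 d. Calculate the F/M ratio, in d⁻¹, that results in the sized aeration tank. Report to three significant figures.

F/M ≈ 0.307 d⁻¹

Rearranging the biomass balance for a CMAS with decay, V = Y·Q·ΔS·θ_c / [X·(1+k_d θ_c)] = 0.527 × 2540 × (1810 − 12.0) × 11.6 / [3640 × (1 + 0.0746 × 11.6)] = 2.79×10^7 / 6790 = 4112 m³.
F/M = Q·S₀ / (V·X) = 2540 × 1810 / (4112 × 3640) = 0.3072 g soluble BOD₅·(g VSS·d)⁻¹.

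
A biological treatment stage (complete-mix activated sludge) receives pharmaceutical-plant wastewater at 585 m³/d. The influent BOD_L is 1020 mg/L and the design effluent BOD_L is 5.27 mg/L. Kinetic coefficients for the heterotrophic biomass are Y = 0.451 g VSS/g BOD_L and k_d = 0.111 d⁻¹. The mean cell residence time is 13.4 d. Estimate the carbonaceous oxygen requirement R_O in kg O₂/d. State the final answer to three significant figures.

The observed yield is Y_obs = Y/(1 + k_d·θ_c) = 0.451 / (1 + 0.111 × 13.4) = 0.451 / 2.487 = 0.1813 g VSS per g BOD_L removed.
Mass of BOD_L removed per day: Q(S₀ − S) = 585 × 1015 g/m³ = 593.6 kg/d.
Net sludge production P_X = 0.1813 × 593.6 = 107.6 kg VSS/d.
R_O = Q·ΔS − 1.42 P_X = 593.6 − 152.8 = 440.8 kg O₂/d.

R_O ≈ 441 kg O₂/d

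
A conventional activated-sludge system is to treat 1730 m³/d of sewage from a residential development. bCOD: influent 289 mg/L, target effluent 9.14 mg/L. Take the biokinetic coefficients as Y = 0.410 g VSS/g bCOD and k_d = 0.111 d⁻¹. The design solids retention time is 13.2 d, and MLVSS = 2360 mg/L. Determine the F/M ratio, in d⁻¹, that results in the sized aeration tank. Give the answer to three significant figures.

Rearranging the biomass balance for a CMAS with decay, V = Y·Q·ΔS·θ_c / [X·(1+k_d θ_c)] = 0.410 × 1730 × (289 − 9.14) × 13.2 / [2360 × (1 + 0.111 × 13.2)] = 2.62×10^6 / 5818 = 450.4 m³.
Food-to-microorganism ratio F/M = Q S₀ / (V X) = 1730 × 289 / (450.4 × 2360) = 0.4704 d⁻¹.

F/M ≈ 0.470 d⁻¹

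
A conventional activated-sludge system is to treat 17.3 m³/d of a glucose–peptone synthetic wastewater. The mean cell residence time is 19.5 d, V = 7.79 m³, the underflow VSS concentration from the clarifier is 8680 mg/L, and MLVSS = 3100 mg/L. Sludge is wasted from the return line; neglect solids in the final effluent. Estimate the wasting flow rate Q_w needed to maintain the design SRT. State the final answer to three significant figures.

Q_w ≈ 0.143 m³/d

Wasting from the return line (neglecting effluent solids): Q_w = V·X / (θ_c·X_r) = 7.790 × 3100 / (19.5 × 8680) = 0.1427 m³/d.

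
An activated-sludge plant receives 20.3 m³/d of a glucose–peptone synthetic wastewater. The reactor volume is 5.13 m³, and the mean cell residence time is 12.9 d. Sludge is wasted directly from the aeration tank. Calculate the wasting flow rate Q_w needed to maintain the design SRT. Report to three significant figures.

Q_w ≈ 0.398 m³/d

Wasting from the aeration tank: Q_w = V / θ_c = 5.130 / 12.9 = 0.3977 m³/d.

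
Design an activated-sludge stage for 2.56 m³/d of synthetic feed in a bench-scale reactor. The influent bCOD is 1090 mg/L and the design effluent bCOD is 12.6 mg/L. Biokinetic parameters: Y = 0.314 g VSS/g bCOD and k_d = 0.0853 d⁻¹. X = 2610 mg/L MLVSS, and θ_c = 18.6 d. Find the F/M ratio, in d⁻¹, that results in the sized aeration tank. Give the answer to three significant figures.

From the SRT design equation V = Y Q (S₀−S) θ_c / [X (1 + k_d θ_c)] = 0.314 × 2.56 × (1090 − 12.6) × 18.6 / [2610 × (1 + 0.0853 × 18.6)] = 1.61×10^4 / 6751 = 2.386 m³.
Food-to-microorganism ratio F/M = Q S₀ / (V X) = 2.56 × 1090 / (2.386 × 2610) = 0.4481 d⁻¹.

F/M ≈ 0.448 d⁻¹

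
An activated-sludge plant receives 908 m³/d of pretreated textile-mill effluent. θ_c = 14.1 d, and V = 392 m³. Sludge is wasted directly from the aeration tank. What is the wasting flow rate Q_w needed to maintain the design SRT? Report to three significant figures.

For wasting at MLVSS concentration, Q_w = V/θ_c = 392.0/14.1 = 27.80 m³/d.

Q_w ≈ 27.8 m³/d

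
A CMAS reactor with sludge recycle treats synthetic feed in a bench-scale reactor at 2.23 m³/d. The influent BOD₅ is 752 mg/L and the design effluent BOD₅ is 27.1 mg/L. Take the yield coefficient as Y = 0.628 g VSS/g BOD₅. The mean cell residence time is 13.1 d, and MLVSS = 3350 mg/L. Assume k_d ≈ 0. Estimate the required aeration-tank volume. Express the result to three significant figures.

V ≈ 3.97 m³

V·X = Y·Q·ΔS·θ_c gives V = 0.628 × 2.23 × (752 − 27.1) × 13.1 / 3350 = 3.970 m³.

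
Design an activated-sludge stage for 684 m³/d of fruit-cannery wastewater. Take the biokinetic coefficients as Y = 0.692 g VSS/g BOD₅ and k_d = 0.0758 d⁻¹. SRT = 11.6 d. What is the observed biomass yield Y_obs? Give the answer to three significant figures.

The observed yield is Y_obs = Y/(1 + k_d·θ_c) = 0.692 / (1 + 0.0758 × 11.6) = 0.692 / 1.879 = 0.3682 g VSS per g BOD₅ removed.

Y_obs ≈ 0.368 g VSS/g BOD₅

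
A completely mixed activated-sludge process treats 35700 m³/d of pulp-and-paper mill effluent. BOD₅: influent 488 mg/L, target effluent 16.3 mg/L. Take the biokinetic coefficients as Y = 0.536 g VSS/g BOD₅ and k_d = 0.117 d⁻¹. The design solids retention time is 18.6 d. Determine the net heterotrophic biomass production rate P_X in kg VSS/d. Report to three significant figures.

P_X ≈ 2840 kg VSS/d

The observed yield is Y_obs = Y/(1 + k_d·θ_c) = 0.536 / (1 + 0.117 × 18.6) = 0.536 / 3.176 = 0.1688 g VSS per g BOD₅ removed.
Q·(S₀ − S) = 35700 × (488 − 16.3) × 10⁻³ = 16840 kg/d removed.
Biomass produced: P_X = Y_obs·Q·ΔS = 0.1688 × 16840 ≈ 2842 kg VSS/d.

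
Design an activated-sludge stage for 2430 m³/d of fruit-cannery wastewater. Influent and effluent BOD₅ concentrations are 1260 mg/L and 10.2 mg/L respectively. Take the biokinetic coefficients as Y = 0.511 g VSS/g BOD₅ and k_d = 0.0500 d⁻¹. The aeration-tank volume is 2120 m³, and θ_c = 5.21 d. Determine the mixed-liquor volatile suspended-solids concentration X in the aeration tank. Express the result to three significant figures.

Solving the biomass balance for X: X = Y Q (S₀−S) θ_c / [V (1+k_d θ_c)] = 0.511 × 2430 × (1260 − 10.2) × 5.21 / [2120 × (1 + 0.0500 × 5.21)] = 3026 mg/L.

X ≈ 3030 mg/L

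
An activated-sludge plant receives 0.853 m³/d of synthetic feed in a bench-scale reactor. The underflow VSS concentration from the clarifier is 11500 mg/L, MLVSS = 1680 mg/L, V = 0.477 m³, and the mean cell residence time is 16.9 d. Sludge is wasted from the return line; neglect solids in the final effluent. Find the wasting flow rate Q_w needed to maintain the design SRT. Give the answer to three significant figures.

Q_w = (V·X)/(θ_c X_r) = 0.4770 × 1680 / (16.9 × 11500) = 0.004123 m³/d.

Q_w ≈ 0.00412 m³/d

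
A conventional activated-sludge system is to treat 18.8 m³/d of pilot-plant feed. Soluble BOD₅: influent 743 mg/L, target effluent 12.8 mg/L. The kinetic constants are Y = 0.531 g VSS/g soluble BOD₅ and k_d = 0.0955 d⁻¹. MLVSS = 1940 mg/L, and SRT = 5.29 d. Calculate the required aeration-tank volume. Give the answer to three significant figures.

V ≈ 13.2 m³

Rearranging the biomass balance for a CMAS with decay, V = Y·Q·ΔS·θ_c / [X·(1+k_d θ_c)] = 0.531 × 18.8 × (743 − 12.8) × 5.29 / [1940 × (1 + 0.0955 × 5.29)] = 3.86×10^4 / 2920 = 13.21 m³.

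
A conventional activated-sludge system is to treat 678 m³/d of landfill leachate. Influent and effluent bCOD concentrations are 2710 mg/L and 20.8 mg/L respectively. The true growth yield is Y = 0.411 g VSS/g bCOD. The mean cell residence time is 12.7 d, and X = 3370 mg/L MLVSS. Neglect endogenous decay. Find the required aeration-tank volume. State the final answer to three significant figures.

V ≈ 2820 m³

With k_d = 0 the design equation reduces to V = Y Q (S₀−S) θ_c / X = 0.411 × 678 × (2710 − 20.8) × 12.7 / 3370 = 2824 m³.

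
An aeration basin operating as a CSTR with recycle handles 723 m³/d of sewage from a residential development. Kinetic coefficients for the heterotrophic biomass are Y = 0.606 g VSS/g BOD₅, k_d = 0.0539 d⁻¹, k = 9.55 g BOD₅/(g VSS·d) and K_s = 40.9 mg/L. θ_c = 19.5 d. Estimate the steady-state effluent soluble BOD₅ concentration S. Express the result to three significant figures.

S ≈ 0.757 mg/L

For a completely mixed reactor with recycle the Lawrence–McCarty relation gives S = K_s·(1 + k_d·θ_c) / [θ_c·(Y·k − k_d) − 1] = 40.9 × (1 + 0.0539 × 19.5) / [19.5 × (0.606 × 9.55 − 0.0539) − 1] = 83.89 / 110.8 = 0.7571 mg/L.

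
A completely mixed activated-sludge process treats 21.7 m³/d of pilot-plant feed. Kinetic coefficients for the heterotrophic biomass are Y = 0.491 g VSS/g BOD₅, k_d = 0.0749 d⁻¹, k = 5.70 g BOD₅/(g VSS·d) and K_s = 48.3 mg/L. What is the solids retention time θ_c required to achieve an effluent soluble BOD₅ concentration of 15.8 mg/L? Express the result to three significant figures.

θ_c ≈ 1.63 d

From 1/θ_c = Y·k·S/(K_s + S) − k_d: Y·k·S/(K_s+S) = 0.491 × 5.70 × 15.8 / (48.3 + 15.8) = 0.6899 d⁻¹.
Then 1/θ_c = μ − k_d = 0.6899 − 0.0749 = 0.6150 d⁻¹, giving θ_c = 1.626 d.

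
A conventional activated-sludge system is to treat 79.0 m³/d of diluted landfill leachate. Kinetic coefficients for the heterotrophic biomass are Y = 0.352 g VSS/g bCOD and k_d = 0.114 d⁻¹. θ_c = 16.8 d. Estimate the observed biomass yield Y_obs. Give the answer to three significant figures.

The observed yield is Y_obs = Y/(1 + k_d·θ_c) = 0.352 / (1 + 0.114 × 16.8) = 0.352 / 2.915 = 0.1207 g VSS per g bCOD removed.

Y_obs ≈ 0.121 g VSS/g bCOD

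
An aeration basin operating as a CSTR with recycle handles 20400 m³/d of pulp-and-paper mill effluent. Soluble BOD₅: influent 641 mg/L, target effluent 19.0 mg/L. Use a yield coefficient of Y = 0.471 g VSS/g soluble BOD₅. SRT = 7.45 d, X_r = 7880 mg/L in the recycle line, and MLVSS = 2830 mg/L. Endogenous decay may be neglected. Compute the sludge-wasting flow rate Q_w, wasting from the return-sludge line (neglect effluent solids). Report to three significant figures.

Biomass mass balance (decay neglected): V·X = Y·Q·(S₀ − S)·θ_c, so V = 0.471 × 20400 × (641 − 19.0) × 7.45 / 2830 = 15733 m³.
θ_c = V·X/(Q_w·X_r) when wasting from the recycle, so Q_w = V·X/(θ_c·X_r) = 15733 × 2830 / (7.45 × 7880) = 758.4 m³/d.

Q_w ≈ 758 m³/d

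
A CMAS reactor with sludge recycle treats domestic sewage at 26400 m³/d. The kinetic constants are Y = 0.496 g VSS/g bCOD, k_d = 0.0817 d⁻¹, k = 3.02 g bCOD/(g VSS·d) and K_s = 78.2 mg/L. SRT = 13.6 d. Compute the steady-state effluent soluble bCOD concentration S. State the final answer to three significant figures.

From the Monod/SRT balance for a CMAS, S = K_s·(1+k_d θ_c)/[θ_c·(Y k − k_d) − 1] = 78.2 × (1 + 0.0817 × 13.6) / [13.6 × (0.496 × 3.02 − 0.0817) − 1] = 165.1 / 18.26 = 9.041 mg/L.

S ≈ 9.04 mg/L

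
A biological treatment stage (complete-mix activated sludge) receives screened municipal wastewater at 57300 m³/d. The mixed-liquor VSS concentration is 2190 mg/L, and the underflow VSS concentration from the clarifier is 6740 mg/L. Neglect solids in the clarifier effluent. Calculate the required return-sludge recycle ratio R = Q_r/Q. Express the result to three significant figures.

R ≈ 0.481

Mass balance around the secondary clarifier (neglecting effluent solids): R = X / (X_r − X) = 2190 / (6740 − 2190) = 0.4813.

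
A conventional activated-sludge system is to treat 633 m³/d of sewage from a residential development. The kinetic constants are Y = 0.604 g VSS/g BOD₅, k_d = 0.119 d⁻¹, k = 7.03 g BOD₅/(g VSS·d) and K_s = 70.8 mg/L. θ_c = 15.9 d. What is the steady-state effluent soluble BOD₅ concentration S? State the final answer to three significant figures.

S ≈ 3.17 mg/L

For a completely mixed reactor with recycle the Lawrence–McCarty relation gives S = K_s·(1 + k_d·θ_c) / [θ_c·(Y·k − k_d) − 1] = 70.8 × (1 + 0.119 × 15.9) / [15.9 × (0.604 × 7.03 − 0.119) − 1] = 204.8 / 64.62 = 3.169 mg/L.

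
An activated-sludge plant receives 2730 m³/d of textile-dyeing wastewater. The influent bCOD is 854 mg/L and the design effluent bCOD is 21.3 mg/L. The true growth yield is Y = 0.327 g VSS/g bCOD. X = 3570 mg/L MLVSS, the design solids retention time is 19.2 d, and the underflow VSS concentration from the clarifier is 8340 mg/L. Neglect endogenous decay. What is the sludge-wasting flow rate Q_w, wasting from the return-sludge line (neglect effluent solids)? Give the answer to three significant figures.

V·X = Y·Q·ΔS·θ_c gives V = 0.327 × 2730 × (854 − 21.3) × 19.2 / 3570 = 3998 m³.
θ_c = V·X/(Q_w·X_r) when wasting from the recycle, so Q_w = V·X/(θ_c·X_r) = 3998 × 3570 / (19.2 × 8340) = 89.13 m³/d.

Q_w ≈ 89.1 m³/d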